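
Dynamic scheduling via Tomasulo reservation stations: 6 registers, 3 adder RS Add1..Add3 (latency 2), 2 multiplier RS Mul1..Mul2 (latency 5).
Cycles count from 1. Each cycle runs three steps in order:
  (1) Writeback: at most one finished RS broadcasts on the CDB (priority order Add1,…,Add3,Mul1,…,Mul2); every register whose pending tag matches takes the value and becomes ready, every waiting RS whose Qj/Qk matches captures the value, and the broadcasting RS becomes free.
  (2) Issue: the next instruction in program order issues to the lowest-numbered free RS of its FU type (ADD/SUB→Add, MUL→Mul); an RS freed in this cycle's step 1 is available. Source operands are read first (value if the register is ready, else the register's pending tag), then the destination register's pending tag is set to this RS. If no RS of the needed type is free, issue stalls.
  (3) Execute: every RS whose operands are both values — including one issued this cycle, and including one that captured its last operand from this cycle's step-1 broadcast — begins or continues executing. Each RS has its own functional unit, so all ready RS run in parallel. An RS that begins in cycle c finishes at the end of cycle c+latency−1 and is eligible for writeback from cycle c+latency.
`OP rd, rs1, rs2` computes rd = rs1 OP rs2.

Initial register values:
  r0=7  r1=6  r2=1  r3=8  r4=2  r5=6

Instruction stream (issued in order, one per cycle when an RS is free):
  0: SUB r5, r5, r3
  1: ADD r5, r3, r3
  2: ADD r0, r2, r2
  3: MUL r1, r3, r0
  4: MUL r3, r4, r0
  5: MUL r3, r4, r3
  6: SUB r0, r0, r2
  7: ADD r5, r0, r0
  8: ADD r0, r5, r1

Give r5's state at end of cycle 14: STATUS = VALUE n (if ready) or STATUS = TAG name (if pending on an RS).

  c1: issue SUB r5<-Add1  regs: r0:7,r1:6,r2:1,r3:8,r4:2,r5:Add1
  c2: issue ADD r5<-Add2  regs: r0:7,r1:6,r2:1,r3:8,r4:2,r5:Add2
  c3: CDB Add1=-2; issue ADD r0<-Add1  regs: r0:Add1,r1:6,r2:1,r3:8,r4:2,r5:Add2
  c4: CDB Add2=16; issue MUL r1<-Mul1  regs: r0:Add1,r1:Mul1,r2:1,r3:8,r4:2,r5:16
  c5: CDB Add1=2; issue MUL r3<-Mul2  regs: r0:2,r1:Mul1,r2:1,r3:Mul2,r4:2,r5:16
  c6: stall  regs: r0:2,r1:Mul1,r2:1,r3:Mul2,r4:2,r5:16
  c7: stall  regs: r0:2,r1:Mul1,r2:1,r3:Mul2,r4:2,r5:16
  c8: stall  regs: r0:2,r1:Mul1,r2:1,r3:Mul2,r4:2,r5:16
  c9: stall  regs: r0:2,r1:Mul1,r2:1,r3:Mul2,r4:2,r5:16
  c10: CDB Mul1=16; issue MUL r3<-Mul1  regs: r0:2,r1:16,r2:1,r3:Mul1,r4:2,r5:16
  c11: CDB Mul2=4; issue SUB r0<-Add1  regs: r0:Add1,r1:16,r2:1,r3:Mul1,r4:2,r5:16
  c12: issue ADD r5<-Add2  regs: r0:Add1,r1:16,r2:1,r3:Mul1,r4:2,r5:Add2
  c13: CDB Add1=1; issue ADD r0<-Add1  regs: r0:Add1,r1:16,r2:1,r3:Mul1,r4:2,r5:Add2
  c14: -  regs: r0:Add1,r1:16,r2:1,r3:Mul1,r4:2,r5:Add2

STATUS = TAG Add2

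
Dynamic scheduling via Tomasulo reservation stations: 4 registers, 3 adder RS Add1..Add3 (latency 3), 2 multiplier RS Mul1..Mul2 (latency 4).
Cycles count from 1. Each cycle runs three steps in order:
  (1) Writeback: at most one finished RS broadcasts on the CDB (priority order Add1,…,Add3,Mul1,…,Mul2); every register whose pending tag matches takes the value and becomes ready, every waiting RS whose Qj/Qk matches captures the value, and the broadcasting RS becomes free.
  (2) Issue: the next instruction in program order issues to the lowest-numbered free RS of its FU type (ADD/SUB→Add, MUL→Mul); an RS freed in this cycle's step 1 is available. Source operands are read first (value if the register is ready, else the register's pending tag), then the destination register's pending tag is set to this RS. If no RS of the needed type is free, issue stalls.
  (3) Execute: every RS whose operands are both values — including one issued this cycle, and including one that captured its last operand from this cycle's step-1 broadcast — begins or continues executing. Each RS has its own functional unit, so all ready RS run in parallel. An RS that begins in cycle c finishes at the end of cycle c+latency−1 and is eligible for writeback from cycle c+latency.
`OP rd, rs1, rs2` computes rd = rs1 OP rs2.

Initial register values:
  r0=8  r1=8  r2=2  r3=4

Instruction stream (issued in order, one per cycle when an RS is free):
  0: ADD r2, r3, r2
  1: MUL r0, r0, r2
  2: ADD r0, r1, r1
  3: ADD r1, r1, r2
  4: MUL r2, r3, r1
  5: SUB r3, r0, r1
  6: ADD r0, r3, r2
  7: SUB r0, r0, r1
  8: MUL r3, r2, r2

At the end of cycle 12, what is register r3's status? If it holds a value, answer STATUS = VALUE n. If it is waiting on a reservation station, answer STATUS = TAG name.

STATUS = TAG Mul1

cycle 1: issue ADD r2<-Add1 // r0:8,r1:8,r2:Add1,r3:4
cycle 2: issue MUL r0<-Mul1 // r0:Mul1,r1:8,r2:Add1,r3:4
cycle 3: issue ADD r0<-Add2 // r0:Add2,r1:8,r2:Add1,r3:4
cycle 4: CDB Add1=6; issue ADD r1<-Add1 // r0:Add2,r1:Add1,r2:6,r3:4
cycle 5: issue MUL r2<-Mul2 // r0:Add2,r1:Add1,r2:Mul2,r3:4
cycle 6: CDB Add2=16; issue SUB r3<-Add2 // r0:16,r1:Add1,r2:Mul2,r3:Add2
cycle 7: CDB Add1=14; issue ADD r0<-Add1 // r0:Add1,r1:14,r2:Mul2,r3:Add2
cycle 8: CDB Mul1=48; issue SUB r0<-Add3 // r0:Add3,r1:14,r2:Mul2,r3:Add2
cycle 9: issue MUL r3<-Mul1 // r0:Add3,r1:14,r2:Mul2,r3:Mul1
cycle 10: CDB Add2=2 // r0:Add3,r1:14,r2:Mul2,r3:Mul1
cycle 11: CDB Mul2=56 // r0:Add3,r1:14,r2:56,r3:Mul1
cycle 12: - // r0:Add3,r1:14,r2:56,r3:Mul1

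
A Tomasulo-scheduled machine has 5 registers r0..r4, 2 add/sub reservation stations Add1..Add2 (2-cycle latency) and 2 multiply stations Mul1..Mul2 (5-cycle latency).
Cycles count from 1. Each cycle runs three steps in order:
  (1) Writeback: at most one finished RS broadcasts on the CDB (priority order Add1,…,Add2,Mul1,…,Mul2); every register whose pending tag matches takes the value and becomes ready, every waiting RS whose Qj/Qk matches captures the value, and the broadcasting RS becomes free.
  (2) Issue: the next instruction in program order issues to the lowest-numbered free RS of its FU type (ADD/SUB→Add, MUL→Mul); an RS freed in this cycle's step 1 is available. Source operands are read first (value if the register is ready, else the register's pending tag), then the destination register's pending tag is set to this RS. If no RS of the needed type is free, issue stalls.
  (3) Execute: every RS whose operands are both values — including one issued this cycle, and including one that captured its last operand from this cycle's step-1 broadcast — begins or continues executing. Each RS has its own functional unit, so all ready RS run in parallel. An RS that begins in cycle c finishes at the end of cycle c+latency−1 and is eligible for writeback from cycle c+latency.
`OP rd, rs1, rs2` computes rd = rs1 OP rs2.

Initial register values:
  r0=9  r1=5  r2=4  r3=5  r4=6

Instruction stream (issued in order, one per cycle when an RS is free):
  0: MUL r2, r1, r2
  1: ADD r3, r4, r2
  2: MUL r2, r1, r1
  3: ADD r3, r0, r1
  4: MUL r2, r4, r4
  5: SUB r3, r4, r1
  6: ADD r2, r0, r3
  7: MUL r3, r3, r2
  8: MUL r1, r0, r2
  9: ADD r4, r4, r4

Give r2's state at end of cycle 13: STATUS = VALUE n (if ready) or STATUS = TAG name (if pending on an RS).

STATUS = VALUE 10

  c1: issue MUL r2<-Mul1  regs: r0:9,r1:5,r2:Mul1,r3:5,r4:6
  c2: issue ADD r3<-Add1  regs: r0:9,r1:5,r2:Mul1,r3:Add1,r4:6
  c3: issue MUL r2<-Mul2  regs: r0:9,r1:5,r2:Mul2,r3:Add1,r4:6
  c4: issue ADD r3<-Add2  regs: r0:9,r1:5,r2:Mul2,r3:Add2,r4:6
  c5: stall  regs: r0:9,r1:5,r2:Mul2,r3:Add2,r4:6
  c6: CDB Add2=14; stall  regs: r0:9,r1:5,r2:Mul2,r3:14,r4:6
  c7: CDB Mul1=20; issue MUL r2<-Mul1  regs: r0:9,r1:5,r2:Mul1,r3:14,r4:6
  c8: CDB Mul2=25; issue SUB r3<-Add2  regs: r0:9,r1:5,r2:Mul1,r3:Add2,r4:6
  c9: CDB Add1=26; issue ADD r2<-Add1  regs: r0:9,r1:5,r2:Add1,r3:Add2,r4:6
  c10: CDB Add2=1; issue MUL r3<-Mul2  regs: r0:9,r1:5,r2:Add1,r3:Mul2,r4:6
  c11: stall  regs: r0:9,r1:5,r2:Add1,r3:Mul2,r4:6
  c12: CDB Add1=10; stall  regs: r0:9,r1:5,r2:10,r3:Mul2,r4:6
  c13: CDB Mul1=36; issue MUL r1<-Mul1  regs: r0:9,r1:Mul1,r2:10,r3:Mul2,r4:6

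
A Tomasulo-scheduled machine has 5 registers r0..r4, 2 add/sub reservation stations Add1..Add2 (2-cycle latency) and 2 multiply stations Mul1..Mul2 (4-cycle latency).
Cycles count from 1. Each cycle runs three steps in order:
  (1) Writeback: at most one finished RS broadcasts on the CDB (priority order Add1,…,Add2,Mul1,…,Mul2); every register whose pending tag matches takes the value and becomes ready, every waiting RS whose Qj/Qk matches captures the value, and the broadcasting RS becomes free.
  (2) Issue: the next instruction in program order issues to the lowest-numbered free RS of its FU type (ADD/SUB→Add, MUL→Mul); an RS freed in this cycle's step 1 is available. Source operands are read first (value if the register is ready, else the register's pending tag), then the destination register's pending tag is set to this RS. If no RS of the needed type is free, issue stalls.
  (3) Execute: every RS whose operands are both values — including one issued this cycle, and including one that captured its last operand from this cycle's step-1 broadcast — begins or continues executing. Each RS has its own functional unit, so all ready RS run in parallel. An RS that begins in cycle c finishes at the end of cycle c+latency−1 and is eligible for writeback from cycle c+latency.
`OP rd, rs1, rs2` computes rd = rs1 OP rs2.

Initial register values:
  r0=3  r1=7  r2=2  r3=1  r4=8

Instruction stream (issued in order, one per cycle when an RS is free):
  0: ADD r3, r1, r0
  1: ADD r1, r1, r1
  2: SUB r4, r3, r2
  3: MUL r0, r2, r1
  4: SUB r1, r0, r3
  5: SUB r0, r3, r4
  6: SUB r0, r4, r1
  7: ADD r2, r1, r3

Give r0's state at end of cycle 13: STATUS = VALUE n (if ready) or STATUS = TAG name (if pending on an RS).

STATUS = TAG Add2

  c1: issue ADD r3<-Add1  regs: r0:3,r1:7,r2:2,r3:Add1,r4:8
  c2: issue ADD r1<-Add2  regs: r0:3,r1:Add2,r2:2,r3:Add1,r4:8
  c3: CDB Add1=10; issue SUB r4<-Add1  regs: r0:3,r1:Add2,r2:2,r3:10,r4:Add1
  c4: CDB Add2=14; issue MUL r0<-Mul1  regs: r0:Mul1,r1:14,r2:2,r3:10,r4:Add1
  c5: CDB Add1=8; issue SUB r1<-Add1  regs: r0:Mul1,r1:Add1,r2:2,r3:10,r4:8
  c6: issue SUB r0<-Add2  regs: r0:Add2,r1:Add1,r2:2,r3:10,r4:8
  c7: stall  regs: r0:Add2,r1:Add1,r2:2,r3:10,r4:8
  c8: CDB Add2=2; issue SUB r0<-Add2  regs: r0:Add2,r1:Add1,r2:2,r3:10,r4:8
  c9: CDB Mul1=28; stall  regs: r0:Add2,r1:Add1,r2:2,r3:10,r4:8
  c10: stall  regs: r0:Add2,r1:Add1,r2:2,r3:10,r4:8
  c11: CDB Add1=18; issue ADD r2<-Add1  regs: r0:Add2,r1:18,r2:Add1,r3:10,r4:8
  c12: -  regs: r0:Add2,r1:18,r2:Add1,r3:10,r4:8
  c13: CDB Add1=28  regs: r0:Add2,r1:18,r2:28,r3:10,r4:8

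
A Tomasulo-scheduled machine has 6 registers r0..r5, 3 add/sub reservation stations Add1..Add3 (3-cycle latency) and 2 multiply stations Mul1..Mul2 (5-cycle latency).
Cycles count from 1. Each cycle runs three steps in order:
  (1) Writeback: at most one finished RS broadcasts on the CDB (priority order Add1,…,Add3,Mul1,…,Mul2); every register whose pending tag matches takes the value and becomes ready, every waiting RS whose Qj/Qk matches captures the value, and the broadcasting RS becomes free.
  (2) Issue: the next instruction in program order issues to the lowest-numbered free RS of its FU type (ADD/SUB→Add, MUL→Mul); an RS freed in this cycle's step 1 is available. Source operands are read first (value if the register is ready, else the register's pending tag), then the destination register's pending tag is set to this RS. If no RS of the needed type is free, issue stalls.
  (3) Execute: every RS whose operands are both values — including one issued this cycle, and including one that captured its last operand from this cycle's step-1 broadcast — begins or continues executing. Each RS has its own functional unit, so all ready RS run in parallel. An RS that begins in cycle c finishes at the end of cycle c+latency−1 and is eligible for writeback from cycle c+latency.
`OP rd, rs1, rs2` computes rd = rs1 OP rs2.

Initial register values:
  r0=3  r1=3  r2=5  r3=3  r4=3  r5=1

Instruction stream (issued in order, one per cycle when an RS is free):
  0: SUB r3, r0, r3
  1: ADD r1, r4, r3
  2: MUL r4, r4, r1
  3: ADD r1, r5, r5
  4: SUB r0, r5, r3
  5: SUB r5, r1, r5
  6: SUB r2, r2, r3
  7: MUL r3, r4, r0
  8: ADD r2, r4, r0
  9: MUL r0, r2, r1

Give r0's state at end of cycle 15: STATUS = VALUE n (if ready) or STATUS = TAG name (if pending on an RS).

STATUS = TAG Mul1

c1: issue SUB r3<-Add1 | r0:3,r1:3,r2:5,r3:Add1,r4:3,r5:1
c2: issue ADD r1<-Add2 | r0:3,r1:Add2,r2:5,r3:Add1,r4:3,r5:1
c3: issue MUL r4<-Mul1 | r0:3,r1:Add2,r2:5,r3:Add1,r4:Mul1,r5:1
c4: CDB Add1=0; issue ADD r1<-Add1 | r0:3,r1:Add1,r2:5,r3:0,r4:Mul1,r5:1
c5: issue SUB r0<-Add3 | r0:Add3,r1:Add1,r2:5,r3:0,r4:Mul1,r5:1
c6: stall | r0:Add3,r1:Add1,r2:5,r3:0,r4:Mul1,r5:1
c7: CDB Add1=2; issue SUB r5<-Add1 | r0:Add3,r1:2,r2:5,r3:0,r4:Mul1,r5:Add1
c8: CDB Add2=3; issue SUB r2<-Add2 | r0:Add3,r1:2,r2:Add2,r3:0,r4:Mul1,r5:Add1
c9: CDB Add3=1; issue MUL r3<-Mul2 | r0:1,r1:2,r2:Add2,r3:Mul2,r4:Mul1,r5:Add1
c10: CDB Add1=1; issue ADD r2<-Add1 | r0:1,r1:2,r2:Add1,r3:Mul2,r4:Mul1,r5:1
c11: CDB Add2=5; stall | r0:1,r1:2,r2:Add1,r3:Mul2,r4:Mul1,r5:1
c12: stall | r0:1,r1:2,r2:Add1,r3:Mul2,r4:Mul1,r5:1
c13: CDB Mul1=9; issue MUL r0<-Mul1 | r0:Mul1,r1:2,r2:Add1,r3:Mul2,r4:9,r5:1
c14: - | r0:Mul1,r1:2,r2:Add1,r3:Mul2,r4:9,r5:1
c15: - | r0:Mul1,r1:2,r2:Add1,r3:Mul2,r4:9,r5:1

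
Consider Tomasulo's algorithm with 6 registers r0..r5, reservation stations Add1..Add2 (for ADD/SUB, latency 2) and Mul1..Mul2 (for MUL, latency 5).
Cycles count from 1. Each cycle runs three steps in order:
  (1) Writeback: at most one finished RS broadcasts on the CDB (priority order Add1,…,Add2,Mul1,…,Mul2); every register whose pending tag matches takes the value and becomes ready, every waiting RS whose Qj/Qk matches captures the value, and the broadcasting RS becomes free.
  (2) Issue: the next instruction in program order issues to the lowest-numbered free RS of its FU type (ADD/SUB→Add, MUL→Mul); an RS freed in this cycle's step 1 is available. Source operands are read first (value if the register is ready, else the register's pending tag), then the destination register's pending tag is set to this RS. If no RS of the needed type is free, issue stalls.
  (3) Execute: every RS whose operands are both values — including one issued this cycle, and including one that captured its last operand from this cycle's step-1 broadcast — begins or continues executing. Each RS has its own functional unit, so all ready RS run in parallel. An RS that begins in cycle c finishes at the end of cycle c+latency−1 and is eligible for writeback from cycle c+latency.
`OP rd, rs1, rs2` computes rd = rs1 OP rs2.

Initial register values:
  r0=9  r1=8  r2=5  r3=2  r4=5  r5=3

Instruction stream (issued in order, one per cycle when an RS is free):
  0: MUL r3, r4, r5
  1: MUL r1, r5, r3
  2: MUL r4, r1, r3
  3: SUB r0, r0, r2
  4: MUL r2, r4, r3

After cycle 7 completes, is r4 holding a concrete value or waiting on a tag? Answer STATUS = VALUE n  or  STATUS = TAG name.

STATUS = TAG Mul1

c1: issue MUL r3<-Mul1 | r0:9,r1:8,r2:5,r3:Mul1,r4:5,r5:3
c2: issue MUL r1<-Mul2 | r0:9,r1:Mul2,r2:5,r3:Mul1,r4:5,r5:3
c3: stall | r0:9,r1:Mul2,r2:5,r3:Mul1,r4:5,r5:3
c4: stall | r0:9,r1:Mul2,r2:5,r3:Mul1,r4:5,r5:3
c5: stall | r0:9,r1:Mul2,r2:5,r3:Mul1,r4:5,r5:3
c6: CDB Mul1=15; issue MUL r4<-Mul1 | r0:9,r1:Mul2,r2:5,r3:15,r4:Mul1,r5:3
c7: issue SUB r0<-Add1 | r0:Add1,r1:Mul2,r2:5,r3:15,r4:Mul1,r5:3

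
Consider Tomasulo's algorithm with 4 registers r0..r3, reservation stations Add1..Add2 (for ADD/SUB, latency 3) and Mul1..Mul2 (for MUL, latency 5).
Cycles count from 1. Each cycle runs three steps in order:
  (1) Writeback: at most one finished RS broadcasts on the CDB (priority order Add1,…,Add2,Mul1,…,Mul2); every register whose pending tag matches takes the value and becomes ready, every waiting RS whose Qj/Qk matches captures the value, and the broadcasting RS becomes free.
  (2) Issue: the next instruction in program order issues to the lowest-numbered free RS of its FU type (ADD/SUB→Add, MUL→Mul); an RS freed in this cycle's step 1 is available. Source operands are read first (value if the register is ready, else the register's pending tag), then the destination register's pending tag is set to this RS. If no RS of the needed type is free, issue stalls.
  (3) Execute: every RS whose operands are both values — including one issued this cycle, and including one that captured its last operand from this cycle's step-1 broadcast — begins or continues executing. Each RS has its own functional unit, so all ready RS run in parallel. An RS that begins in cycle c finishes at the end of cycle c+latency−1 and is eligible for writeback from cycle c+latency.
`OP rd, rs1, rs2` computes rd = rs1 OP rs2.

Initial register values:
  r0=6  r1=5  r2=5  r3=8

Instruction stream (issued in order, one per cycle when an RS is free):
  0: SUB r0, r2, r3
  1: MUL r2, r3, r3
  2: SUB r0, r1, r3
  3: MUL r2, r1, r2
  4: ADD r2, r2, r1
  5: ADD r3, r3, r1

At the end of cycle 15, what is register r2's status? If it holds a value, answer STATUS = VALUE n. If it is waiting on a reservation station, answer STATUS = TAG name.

c1: issue SUB r0<-Add1 | r0:Add1,r1:5,r2:5,r3:8
c2: issue MUL r2<-Mul1 | r0:Add1,r1:5,r2:Mul1,r3:8
c3: issue SUB r0<-Add2 | r0:Add2,r1:5,r2:Mul1,r3:8
c4: CDB Add1=-3; issue MUL r2<-Mul2 | r0:Add2,r1:5,r2:Mul2,r3:8
c5: issue ADD r2<-Add1 | r0:Add2,r1:5,r2:Add1,r3:8
c6: CDB Add2=-3; issue ADD r3<-Add2 | r0:-3,r1:5,r2:Add1,r3:Add2
c7: CDB Mul1=64 | r0:-3,r1:5,r2:Add1,r3:Add2
c8: - | r0:-3,r1:5,r2:Add1,r3:Add2
c9: CDB Add2=13 | r0:-3,r1:5,r2:Add1,r3:13
c10: - | r0:-3,r1:5,r2:Add1,r3:13
c11: - | r0:-3,r1:5,r2:Add1,r3:13
c12: CDB Mul2=320 | r0:-3,r1:5,r2:Add1,r3:13
c13: - | r0:-3,r1:5,r2:Add1,r3:13
c14: - | r0:-3,r1:5,r2:Add1,r3:13
c15: CDB Add1=325 | r0:-3,r1:5,r2:325,r3:13

STATUS = VALUE 325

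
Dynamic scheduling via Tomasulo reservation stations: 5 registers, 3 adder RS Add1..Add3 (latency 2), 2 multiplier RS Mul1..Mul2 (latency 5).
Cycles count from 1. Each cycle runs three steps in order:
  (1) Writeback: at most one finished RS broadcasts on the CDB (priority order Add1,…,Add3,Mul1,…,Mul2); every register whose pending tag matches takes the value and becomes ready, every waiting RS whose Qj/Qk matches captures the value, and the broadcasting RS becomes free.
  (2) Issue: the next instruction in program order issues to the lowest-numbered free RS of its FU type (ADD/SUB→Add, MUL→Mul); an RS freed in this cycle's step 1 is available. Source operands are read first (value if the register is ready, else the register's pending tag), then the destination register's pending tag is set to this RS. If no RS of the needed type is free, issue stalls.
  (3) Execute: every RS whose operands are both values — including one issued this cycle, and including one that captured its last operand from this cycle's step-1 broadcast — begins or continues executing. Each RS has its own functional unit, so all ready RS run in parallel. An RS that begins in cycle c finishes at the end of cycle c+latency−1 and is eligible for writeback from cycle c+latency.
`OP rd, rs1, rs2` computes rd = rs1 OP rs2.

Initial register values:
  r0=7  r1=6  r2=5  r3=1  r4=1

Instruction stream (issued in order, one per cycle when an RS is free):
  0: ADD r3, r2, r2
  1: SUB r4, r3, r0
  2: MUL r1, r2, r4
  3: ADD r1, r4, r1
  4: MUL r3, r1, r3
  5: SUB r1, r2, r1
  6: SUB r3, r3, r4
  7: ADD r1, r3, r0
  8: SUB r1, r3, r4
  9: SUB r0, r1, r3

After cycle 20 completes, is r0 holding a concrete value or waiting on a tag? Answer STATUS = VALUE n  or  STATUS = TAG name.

STATUS = TAG Add3

  c1: issue ADD r3<-Add1  regs: r0:7,r1:6,r2:5,r3:Add1,r4:1
  c2: issue SUB r4<-Add2  regs: r0:7,r1:6,r2:5,r3:Add1,r4:Add2
  c3: CDB Add1=10; issue MUL r1<-Mul1  regs: r0:7,r1:Mul1,r2:5,r3:10,r4:Add2
  c4: issue ADD r1<-Add1  regs: r0:7,r1:Add1,r2:5,r3:10,r4:Add2
  c5: CDB Add2=3; issue MUL r3<-Mul2  regs: r0:7,r1:Add1,r2:5,r3:Mul2,r4:3
  c6: issue SUB r1<-Add2  regs: r0:7,r1:Add2,r2:5,r3:Mul2,r4:3
  c7: issue SUB r3<-Add3  regs: r0:7,r1:Add2,r2:5,r3:Add3,r4:3
  c8: stall  regs: r0:7,r1:Add2,r2:5,r3:Add3,r4:3
  c9: stall  regs: r0:7,r1:Add2,r2:5,r3:Add3,r4:3
  c10: CDB Mul1=15; stall  regs: r0:7,r1:Add2,r2:5,r3:Add3,r4:3
  c11: stall  regs: r0:7,r1:Add2,r2:5,r3:Add3,r4:3
  c12: CDB Add1=18; issue ADD r1<-Add1  regs: r0:7,r1:Add1,r2:5,r3:Add3,r4:3
  c13: stall  regs: r0:7,r1:Add1,r2:5,r3:Add3,r4:3
  c14: CDB Add2=-13; issue SUB r1<-Add2  regs: r0:7,r1:Add2,r2:5,r3:Add3,r4:3
  c15: stall  regs: r0:7,r1:Add2,r2:5,r3:Add3,r4:3
  c16: stall  regs: r0:7,r1:Add2,r2:5,r3:Add3,r4:3
  c17: CDB Mul2=180; stall  regs: r0:7,r1:Add2,r2:5,r3:Add3,r4:3
  c18: stall  regs: r0:7,r1:Add2,r2:5,r3:Add3,r4:3
  c19: CDB Add3=177; issue SUB r0<-Add3  regs: r0:Add3,r1:Add2,r2:5,r3:177,r4:3
  c20: -  regs: r0:Add3,r1:Add2,r2:5,r3:177,r4:3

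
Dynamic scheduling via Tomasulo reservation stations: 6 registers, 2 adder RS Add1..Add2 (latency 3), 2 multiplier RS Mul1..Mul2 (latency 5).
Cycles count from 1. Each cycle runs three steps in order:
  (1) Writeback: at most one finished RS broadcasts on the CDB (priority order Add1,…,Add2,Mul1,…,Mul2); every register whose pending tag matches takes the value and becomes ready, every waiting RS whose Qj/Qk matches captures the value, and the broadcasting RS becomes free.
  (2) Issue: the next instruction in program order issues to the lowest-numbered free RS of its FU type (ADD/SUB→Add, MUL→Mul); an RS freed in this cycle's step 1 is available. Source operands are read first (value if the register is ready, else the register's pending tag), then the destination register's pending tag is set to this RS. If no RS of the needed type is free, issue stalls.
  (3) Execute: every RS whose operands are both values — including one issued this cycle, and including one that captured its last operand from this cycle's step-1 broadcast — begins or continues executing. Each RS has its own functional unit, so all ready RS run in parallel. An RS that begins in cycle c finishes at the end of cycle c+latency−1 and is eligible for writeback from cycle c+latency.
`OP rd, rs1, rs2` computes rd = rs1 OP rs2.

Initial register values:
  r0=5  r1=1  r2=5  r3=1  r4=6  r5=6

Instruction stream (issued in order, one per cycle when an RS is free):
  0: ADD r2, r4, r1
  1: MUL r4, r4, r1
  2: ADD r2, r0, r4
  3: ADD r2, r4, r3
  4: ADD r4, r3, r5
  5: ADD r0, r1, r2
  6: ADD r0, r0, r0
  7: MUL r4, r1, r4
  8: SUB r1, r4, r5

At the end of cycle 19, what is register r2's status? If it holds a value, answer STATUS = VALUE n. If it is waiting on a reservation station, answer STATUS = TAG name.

c1: issue ADD r2<-Add1 | r0:5,r1:1,r2:Add1,r3:1,r4:6,r5:6
c2: issue MUL r4<-Mul1 | r0:5,r1:1,r2:Add1,r3:1,r4:Mul1,r5:6
c3: issue ADD r2<-Add2 | r0:5,r1:1,r2:Add2,r3:1,r4:Mul1,r5:6
c4: CDB Add1=7; issue ADD r2<-Add1 | r0:5,r1:1,r2:Add1,r3:1,r4:Mul1,r5:6
c5: stall | r0:5,r1:1,r2:Add1,r3:1,r4:Mul1,r5:6
c6: stall | r0:5,r1:1,r2:Add1,r3:1,r4:Mul1,r5:6
c7: CDB Mul1=6; stall | r0:5,r1:1,r2:Add1,r3:1,r4:6,r5:6
c8: stall | r0:5,r1:1,r2:Add1,r3:1,r4:6,r5:6
c9: stall | r0:5,r1:1,r2:Add1,r3:1,r4:6,r5:6
c10: CDB Add1=7; issue ADD r4<-Add1 | r0:5,r1:1,r2:7,r3:1,r4:Add1,r5:6
c11: CDB Add2=11; issue ADD r0<-Add2 | r0:Add2,r1:1,r2:7,r3:1,r4:Add1,r5:6
c12: stall | r0:Add2,r1:1,r2:7,r3:1,r4:Add1,r5:6
c13: CDB Add1=7; issue ADD r0<-Add1 | r0:Add1,r1:1,r2:7,r3:1,r4:7,r5:6
c14: CDB Add2=8; issue MUL r4<-Mul1 | r0:Add1,r1:1,r2:7,r3:1,r4:Mul1,r5:6
c15: issue SUB r1<-Add2 | r0:Add1,r1:Add2,r2:7,r3:1,r4:Mul1,r5:6
c16: - | r0:Add1,r1:Add2,r2:7,r3:1,r4:Mul1,r5:6
c17: CDB Add1=16 | r0:16,r1:Add2,r2:7,r3:1,r4:Mul1,r5:6
c18: - | r0:16,r1:Add2,r2:7,r3:1,r4:Mul1,r5:6
c19: CDB Mul1=7 | r0:16,r1:Add2,r2:7,r3:1,r4:7,r5:6

STATUS = VALUE 7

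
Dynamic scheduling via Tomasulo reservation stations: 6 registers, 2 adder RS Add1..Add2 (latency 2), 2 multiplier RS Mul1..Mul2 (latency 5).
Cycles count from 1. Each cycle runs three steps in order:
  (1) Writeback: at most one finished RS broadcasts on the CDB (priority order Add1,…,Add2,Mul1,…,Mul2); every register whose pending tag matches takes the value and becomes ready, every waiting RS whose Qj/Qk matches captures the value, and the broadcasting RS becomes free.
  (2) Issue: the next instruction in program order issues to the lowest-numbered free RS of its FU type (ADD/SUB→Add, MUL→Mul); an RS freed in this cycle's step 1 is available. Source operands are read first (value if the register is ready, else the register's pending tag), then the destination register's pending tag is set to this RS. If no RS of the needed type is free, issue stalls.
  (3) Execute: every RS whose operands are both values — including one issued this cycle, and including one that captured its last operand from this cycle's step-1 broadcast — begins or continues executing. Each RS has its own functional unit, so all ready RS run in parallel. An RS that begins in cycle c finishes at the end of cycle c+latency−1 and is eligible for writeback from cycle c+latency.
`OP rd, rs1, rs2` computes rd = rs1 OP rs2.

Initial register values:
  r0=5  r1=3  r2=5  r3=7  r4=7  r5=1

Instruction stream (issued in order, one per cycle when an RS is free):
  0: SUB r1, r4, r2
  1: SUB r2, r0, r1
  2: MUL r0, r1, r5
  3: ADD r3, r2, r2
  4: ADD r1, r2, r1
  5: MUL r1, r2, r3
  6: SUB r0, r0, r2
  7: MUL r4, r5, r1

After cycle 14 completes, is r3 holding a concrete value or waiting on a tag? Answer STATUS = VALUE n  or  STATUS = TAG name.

STATUS = VALUE 6

  c1: issue SUB r1<-Add1  regs: r0:5,r1:Add1,r2:5,r3:7,r4:7,r5:1
  c2: issue SUB r2<-Add2  regs: r0:5,r1:Add1,r2:Add2,r3:7,r4:7,r5:1
  c3: CDB Add1=2; issue MUL r0<-Mul1  regs: r0:Mul1,r1:2,r2:Add2,r3:7,r4:7,r5:1
  c4: issue ADD r3<-Add1  regs: r0:Mul1,r1:2,r2:Add2,r3:Add1,r4:7,r5:1
  c5: CDB Add2=3; issue ADD r1<-Add2  regs: r0:Mul1,r1:Add2,r2:3,r3:Add1,r4:7,r5:1
  c6: issue MUL r1<-Mul2  regs: r0:Mul1,r1:Mul2,r2:3,r3:Add1,r4:7,r5:1
  c7: CDB Add1=6; issue SUB r0<-Add1  regs: r0:Add1,r1:Mul2,r2:3,r3:6,r4:7,r5:1
  c8: CDB Add2=5; stall  regs: r0:Add1,r1:Mul2,r2:3,r3:6,r4:7,r5:1
  c9: CDB Mul1=2; issue MUL r4<-Mul1  regs: r0:Add1,r1:Mul2,r2:3,r3:6,r4:Mul1,r5:1
  c10: -  regs: r0:Add1,r1:Mul2,r2:3,r3:6,r4:Mul1,r5:1
  c11: CDB Add1=-1  regs: r0:-1,r1:Mul2,r2:3,r3:6,r4:Mul1,r5:1
  c12: CDB Mul2=18  regs: r0:-1,r1:18,r2:3,r3:6,r4:Mul1,r5:1
  c13: -  regs: r0:-1,r1:18,r2:3,r3:6,r4:Mul1,r5:1
  c14: -  regs: r0:-1,r1:18,r2:3,r3:6,r4:Mul1,r5:1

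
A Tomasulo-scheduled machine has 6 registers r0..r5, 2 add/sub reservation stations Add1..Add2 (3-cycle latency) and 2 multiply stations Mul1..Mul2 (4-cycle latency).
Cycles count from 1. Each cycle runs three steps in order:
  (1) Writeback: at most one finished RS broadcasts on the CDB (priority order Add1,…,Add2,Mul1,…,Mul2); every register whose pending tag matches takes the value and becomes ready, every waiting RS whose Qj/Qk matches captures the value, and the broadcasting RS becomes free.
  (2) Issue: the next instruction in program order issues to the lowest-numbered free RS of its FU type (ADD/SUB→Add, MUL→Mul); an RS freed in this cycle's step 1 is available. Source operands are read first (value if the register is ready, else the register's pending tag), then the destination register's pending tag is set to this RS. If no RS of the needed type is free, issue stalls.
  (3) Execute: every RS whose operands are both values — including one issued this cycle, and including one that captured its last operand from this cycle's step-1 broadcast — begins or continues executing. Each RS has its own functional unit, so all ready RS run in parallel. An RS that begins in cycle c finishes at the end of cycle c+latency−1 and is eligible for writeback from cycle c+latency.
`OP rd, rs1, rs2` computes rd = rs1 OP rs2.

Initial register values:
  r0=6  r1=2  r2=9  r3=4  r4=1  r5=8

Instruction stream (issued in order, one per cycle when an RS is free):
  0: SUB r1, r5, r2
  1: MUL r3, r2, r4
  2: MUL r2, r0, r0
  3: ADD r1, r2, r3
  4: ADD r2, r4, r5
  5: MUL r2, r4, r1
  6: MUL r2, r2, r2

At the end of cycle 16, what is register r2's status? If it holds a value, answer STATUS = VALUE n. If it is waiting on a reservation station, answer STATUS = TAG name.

c1: issue SUB r1<-Add1 | r0:6,r1:Add1,r2:9,r3:4,r4:1,r5:8
c2: issue MUL r3<-Mul1 | r0:6,r1:Add1,r2:9,r3:Mul1,r4:1,r5:8
c3: issue MUL r2<-Mul2 | r0:6,r1:Add1,r2:Mul2,r3:Mul1,r4:1,r5:8
c4: CDB Add1=-1; issue ADD r1<-Add1 | r0:6,r1:Add1,r2:Mul2,r3:Mul1,r4:1,r5:8
c5: issue ADD r2<-Add2 | r0:6,r1:Add1,r2:Add2,r3:Mul1,r4:1,r5:8
c6: CDB Mul1=9; issue MUL r2<-Mul1 | r0:6,r1:Add1,r2:Mul1,r3:9,r4:1,r5:8
c7: CDB Mul2=36; issue MUL r2<-Mul2 | r0:6,r1:Add1,r2:Mul2,r3:9,r4:1,r5:8
c8: CDB Add2=9 | r0:6,r1:Add1,r2:Mul2,r3:9,r4:1,r5:8
c9: - | r0:6,r1:Add1,r2:Mul2,r3:9,r4:1,r5:8
c10: CDB Add1=45 | r0:6,r1:45,r2:Mul2,r3:9,r4:1,r5:8
c11: - | r0:6,r1:45,r2:Mul2,r3:9,r4:1,r5:8
c12: - | r0:6,r1:45,r2:Mul2,r3:9,r4:1,r5:8
c13: - | r0:6,r1:45,r2:Mul2,r3:9,r4:1,r5:8
c14: CDB Mul1=45 | r0:6,r1:45,r2:Mul2,r3:9,r4:1,r5:8
c15: - | r0:6,r1:45,r2:Mul2,r3:9,r4:1,r5:8
c16: - | r0:6,r1:45,r2:Mul2,r3:9,r4:1,r5:8

STATUS = TAG Mul2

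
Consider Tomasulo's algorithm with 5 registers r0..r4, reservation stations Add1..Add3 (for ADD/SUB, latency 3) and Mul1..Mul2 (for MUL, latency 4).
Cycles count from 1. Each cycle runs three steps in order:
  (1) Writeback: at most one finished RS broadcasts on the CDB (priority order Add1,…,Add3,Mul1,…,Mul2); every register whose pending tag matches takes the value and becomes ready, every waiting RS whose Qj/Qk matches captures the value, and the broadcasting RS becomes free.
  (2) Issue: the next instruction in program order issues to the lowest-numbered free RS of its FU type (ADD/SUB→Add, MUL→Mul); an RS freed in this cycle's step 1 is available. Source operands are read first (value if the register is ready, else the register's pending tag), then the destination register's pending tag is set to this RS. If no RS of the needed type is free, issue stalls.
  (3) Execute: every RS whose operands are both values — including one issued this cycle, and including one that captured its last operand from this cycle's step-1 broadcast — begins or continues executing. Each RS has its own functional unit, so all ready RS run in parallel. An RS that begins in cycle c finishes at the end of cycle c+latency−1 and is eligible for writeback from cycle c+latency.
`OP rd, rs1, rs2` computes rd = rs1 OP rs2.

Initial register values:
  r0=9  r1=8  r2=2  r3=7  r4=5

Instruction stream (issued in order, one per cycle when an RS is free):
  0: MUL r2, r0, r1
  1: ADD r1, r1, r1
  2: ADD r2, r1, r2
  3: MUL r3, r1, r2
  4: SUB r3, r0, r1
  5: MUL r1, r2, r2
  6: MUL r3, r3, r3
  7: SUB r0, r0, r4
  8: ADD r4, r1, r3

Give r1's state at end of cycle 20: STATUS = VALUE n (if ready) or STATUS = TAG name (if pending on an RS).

cycle 1: issue MUL r2<-Mul1 // r0:9,r1:8,r2:Mul1,r3:7,r4:5
cycle 2: issue ADD r1<-Add1 // r0:9,r1:Add1,r2:Mul1,r3:7,r4:5
cycle 3: issue ADD r2<-Add2 // r0:9,r1:Add1,r2:Add2,r3:7,r4:5
cycle 4: issue MUL r3<-Mul2 // r0:9,r1:Add1,r2:Add2,r3:Mul2,r4:5
cycle 5: CDB Add1=16; issue SUB r3<-Add1 // r0:9,r1:16,r2:Add2,r3:Add1,r4:5
cycle 6: CDB Mul1=72; issue MUL r1<-Mul1 // r0:9,r1:Mul1,r2:Add2,r3:Add1,r4:5
cycle 7: stall // r0:9,r1:Mul1,r2:Add2,r3:Add1,r4:5
cycle 8: CDB Add1=-7; stall // r0:9,r1:Mul1,r2:Add2,r3:-7,r4:5
cycle 9: CDB Add2=88; stall // r0:9,r1:Mul1,r2:88,r3:-7,r4:5
cycle 10: stall // r0:9,r1:Mul1,r2:88,r3:-7,r4:5
cycle 11: stall // r0:9,r1:Mul1,r2:88,r3:-7,r4:5
cycle 12: stall // r0:9,r1:Mul1,r2:88,r3:-7,r4:5
cycle 13: CDB Mul1=7744; issue MUL r3<-Mul1 // r0:9,r1:7744,r2:88,r3:Mul1,r4:5
cycle 14: CDB Mul2=1408; issue SUB r0<-Add1 // r0:Add1,r1:7744,r2:88,r3:Mul1,r4:5
cycle 15: issue ADD r4<-Add2 // r0:Add1,r1:7744,r2:88,r3:Mul1,r4:Add2
cycle 16: - // r0:Add1,r1:7744,r2:88,r3:Mul1,r4:Add2
cycle 17: CDB Add1=4 // r0:4,r1:7744,r2:88,r3:Mul1,r4:Add2
cycle 18: CDB Mul1=49 // r0:4,r1:7744,r2:88,r3:49,r4:Add2
cycle 19: - // r0:4,r1:7744,r2:88,r3:49,r4:Add2
cycle 20: - // r0:4,r1:7744,r2:88,r3:49,r4:Add2

STATUS = VALUE 7744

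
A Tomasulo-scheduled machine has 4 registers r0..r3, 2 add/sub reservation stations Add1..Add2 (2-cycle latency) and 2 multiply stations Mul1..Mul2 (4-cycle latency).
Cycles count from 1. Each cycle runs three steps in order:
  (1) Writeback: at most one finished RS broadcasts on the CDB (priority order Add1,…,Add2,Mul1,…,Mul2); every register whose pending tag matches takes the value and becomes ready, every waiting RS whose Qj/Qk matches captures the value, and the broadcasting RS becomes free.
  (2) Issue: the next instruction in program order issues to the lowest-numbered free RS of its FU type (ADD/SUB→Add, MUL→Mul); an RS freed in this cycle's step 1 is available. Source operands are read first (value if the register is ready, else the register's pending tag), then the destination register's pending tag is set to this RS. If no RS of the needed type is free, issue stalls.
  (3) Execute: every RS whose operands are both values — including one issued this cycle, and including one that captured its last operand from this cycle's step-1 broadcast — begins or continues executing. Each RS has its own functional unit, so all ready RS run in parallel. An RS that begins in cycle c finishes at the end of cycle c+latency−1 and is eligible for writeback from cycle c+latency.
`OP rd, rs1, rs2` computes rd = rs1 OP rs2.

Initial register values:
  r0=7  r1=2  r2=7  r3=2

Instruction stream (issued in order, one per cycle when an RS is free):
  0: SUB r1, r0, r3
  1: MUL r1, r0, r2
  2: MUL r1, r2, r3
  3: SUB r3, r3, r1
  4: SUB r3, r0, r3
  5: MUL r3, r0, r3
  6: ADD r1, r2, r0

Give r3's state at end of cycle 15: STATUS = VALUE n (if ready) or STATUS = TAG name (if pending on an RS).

STATUS = TAG Mul1

cycle 1: issue SUB r1<-Add1 // r0:7,r1:Add1,r2:7,r3:2
cycle 2: issue MUL r1<-Mul1 // r0:7,r1:Mul1,r2:7,r3:2
cycle 3: CDB Add1=5; issue MUL r1<-Mul2 // r0:7,r1:Mul2,r2:7,r3:2
cycle 4: issue SUB r3<-Add1 // r0:7,r1:Mul2,r2:7,r3:Add1
cycle 5: issue SUB r3<-Add2 // r0:7,r1:Mul2,r2:7,r3:Add2
cycle 6: CDB Mul1=49; issue MUL r3<-Mul1 // r0:7,r1:Mul2,r2:7,r3:Mul1
cycle 7: CDB Mul2=14; stall // r0:7,r1:14,r2:7,r3:Mul1
cycle 8: stall // r0:7,r1:14,r2:7,r3:Mul1
cycle 9: CDB Add1=-12; issue ADD r1<-Add1 // r0:7,r1:Add1,r2:7,r3:Mul1
cycle 10: - // r0:7,r1:Add1,r2:7,r3:Mul1
cycle 11: CDB Add1=14 // r0:7,r1:14,r2:7,r3:Mul1
cycle 12: CDB Add2=19 // r0:7,r1:14,r2:7,r3:Mul1
cycle 13: - // r0:7,r1:14,r2:7,r3:Mul1
cycle 14: - // r0:7,r1:14,r2:7,r3:Mul1
cycle 15: - // r0:7,r1:14,r2:7,r3:Mul1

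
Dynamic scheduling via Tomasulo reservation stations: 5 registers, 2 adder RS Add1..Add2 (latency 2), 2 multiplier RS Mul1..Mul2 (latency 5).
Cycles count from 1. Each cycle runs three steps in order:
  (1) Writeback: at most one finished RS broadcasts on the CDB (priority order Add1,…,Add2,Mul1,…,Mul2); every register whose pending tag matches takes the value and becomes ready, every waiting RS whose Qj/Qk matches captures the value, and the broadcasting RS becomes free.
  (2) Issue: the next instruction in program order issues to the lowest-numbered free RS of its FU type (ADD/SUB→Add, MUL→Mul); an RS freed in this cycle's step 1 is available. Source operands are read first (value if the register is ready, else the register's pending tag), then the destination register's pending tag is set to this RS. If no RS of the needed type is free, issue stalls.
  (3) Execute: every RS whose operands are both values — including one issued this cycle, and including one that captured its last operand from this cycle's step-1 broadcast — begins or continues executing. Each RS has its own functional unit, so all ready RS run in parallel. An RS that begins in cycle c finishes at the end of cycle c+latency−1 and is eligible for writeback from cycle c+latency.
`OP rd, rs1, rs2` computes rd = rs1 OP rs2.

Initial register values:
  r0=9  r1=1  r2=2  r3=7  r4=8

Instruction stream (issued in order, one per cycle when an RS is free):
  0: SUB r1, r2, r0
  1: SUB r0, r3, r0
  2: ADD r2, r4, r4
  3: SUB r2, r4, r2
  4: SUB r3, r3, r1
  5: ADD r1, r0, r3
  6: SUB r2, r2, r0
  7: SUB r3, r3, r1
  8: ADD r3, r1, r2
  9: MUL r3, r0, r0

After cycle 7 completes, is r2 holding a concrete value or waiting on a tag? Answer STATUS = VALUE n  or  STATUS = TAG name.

STATUS = TAG Add2

  c1: issue SUB r1<-Add1  regs: r0:9,r1:Add1,r2:2,r3:7,r4:8
  c2: issue SUB r0<-Add2  regs: r0:Add2,r1:Add1,r2:2,r3:7,r4:8
  c3: CDB Add1=-7; issue ADD r2<-Add1  regs: r0:Add2,r1:-7,r2:Add1,r3:7,r4:8
  c4: CDB Add2=-2; issue SUB r2<-Add2  regs: r0:-2,r1:-7,r2:Add2,r3:7,r4:8
  c5: CDB Add1=16; issue SUB r3<-Add1  regs: r0:-2,r1:-7,r2:Add2,r3:Add1,r4:8
  c6: stall  regs: r0:-2,r1:-7,r2:Add2,r3:Add1,r4:8
  c7: CDB Add1=14; issue ADD r1<-Add1  regs: r0:-2,r1:Add1,r2:Add2,r3:14,r4:8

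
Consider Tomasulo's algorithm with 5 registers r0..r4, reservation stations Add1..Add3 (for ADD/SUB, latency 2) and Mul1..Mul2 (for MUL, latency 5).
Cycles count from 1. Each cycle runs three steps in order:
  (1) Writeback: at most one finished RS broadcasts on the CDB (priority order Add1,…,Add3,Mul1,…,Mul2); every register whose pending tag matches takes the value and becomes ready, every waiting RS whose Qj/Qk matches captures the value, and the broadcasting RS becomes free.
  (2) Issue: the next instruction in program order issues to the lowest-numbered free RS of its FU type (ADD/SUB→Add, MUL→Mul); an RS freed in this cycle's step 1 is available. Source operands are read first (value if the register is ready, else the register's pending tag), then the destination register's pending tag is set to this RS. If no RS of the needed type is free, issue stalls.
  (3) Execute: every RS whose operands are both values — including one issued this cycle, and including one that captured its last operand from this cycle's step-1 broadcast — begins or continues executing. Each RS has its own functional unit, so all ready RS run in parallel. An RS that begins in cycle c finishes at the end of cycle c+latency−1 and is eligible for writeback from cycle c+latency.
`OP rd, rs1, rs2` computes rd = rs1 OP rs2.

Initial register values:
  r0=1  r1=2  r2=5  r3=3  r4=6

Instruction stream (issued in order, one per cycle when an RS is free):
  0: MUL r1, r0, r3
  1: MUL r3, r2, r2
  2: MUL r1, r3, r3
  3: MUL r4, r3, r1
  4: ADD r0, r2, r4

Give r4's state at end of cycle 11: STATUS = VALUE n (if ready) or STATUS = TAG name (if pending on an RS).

STATUS = TAG Mul2

cycle 1: issue MUL r1<-Mul1 // r0:1,r1:Mul1,r2:5,r3:3,r4:6
cycle 2: issue MUL r3<-Mul2 // r0:1,r1:Mul1,r2:5,r3:Mul2,r4:6
cycle 3: stall // r0:1,r1:Mul1,r2:5,r3:Mul2,r4:6
cycle 4: stall // r0:1,r1:Mul1,r2:5,r3:Mul2,r4:6
cycle 5: stall // r0:1,r1:Mul1,r2:5,r3:Mul2,r4:6
cycle 6: CDB Mul1=3; issue MUL r1<-Mul1 // r0:1,r1:Mul1,r2:5,r3:Mul2,r4:6
cycle 7: CDB Mul2=25; issue MUL r4<-Mul2 // r0:1,r1:Mul1,r2:5,r3:25,r4:Mul2
cycle 8: issue ADD r0<-Add1 // r0:Add1,r1:Mul1,r2:5,r3:25,r4:Mul2
cycle 9: - // r0:Add1,r1:Mul1,r2:5,r3:25,r4:Mul2
cycle 10: - // r0:Add1,r1:Mul1,r2:5,r3:25,r4:Mul2
cycle 11: - // r0:Add1,r1:Mul1,r2:5,r3:25,r4:Mul2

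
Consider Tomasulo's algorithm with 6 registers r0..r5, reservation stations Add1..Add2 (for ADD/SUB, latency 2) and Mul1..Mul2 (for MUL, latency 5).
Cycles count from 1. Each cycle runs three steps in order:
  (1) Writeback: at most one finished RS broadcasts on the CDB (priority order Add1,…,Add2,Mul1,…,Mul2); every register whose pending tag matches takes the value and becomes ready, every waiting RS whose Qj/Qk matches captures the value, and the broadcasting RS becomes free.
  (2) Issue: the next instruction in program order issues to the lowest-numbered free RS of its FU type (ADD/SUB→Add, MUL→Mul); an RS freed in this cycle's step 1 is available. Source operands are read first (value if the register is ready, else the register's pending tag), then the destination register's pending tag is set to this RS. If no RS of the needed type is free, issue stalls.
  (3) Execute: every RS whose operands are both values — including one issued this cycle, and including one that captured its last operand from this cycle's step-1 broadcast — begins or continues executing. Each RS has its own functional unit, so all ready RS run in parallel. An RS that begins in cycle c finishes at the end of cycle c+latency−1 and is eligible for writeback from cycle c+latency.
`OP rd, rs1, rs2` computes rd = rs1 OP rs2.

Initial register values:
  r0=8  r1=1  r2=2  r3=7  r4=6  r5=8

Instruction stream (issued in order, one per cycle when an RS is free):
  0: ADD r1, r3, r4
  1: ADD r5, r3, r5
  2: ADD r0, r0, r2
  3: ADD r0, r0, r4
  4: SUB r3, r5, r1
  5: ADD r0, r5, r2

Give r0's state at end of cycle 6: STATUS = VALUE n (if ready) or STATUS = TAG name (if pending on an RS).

cycle 1: issue ADD r1<-Add1 // r0:8,r1:Add1,r2:2,r3:7,r4:6,r5:8
cycle 2: issue ADD r5<-Add2 // r0:8,r1:Add1,r2:2,r3:7,r4:6,r5:Add2
cycle 3: CDB Add1=13; issue ADD r0<-Add1 // r0:Add1,r1:13,r2:2,r3:7,r4:6,r5:Add2
cycle 4: CDB Add2=15; issue ADD r0<-Add2 // r0:Add2,r1:13,r2:2,r3:7,r4:6,r5:15
cycle 5: CDB Add1=10; issue SUB r3<-Add1 // r0:Add2,r1:13,r2:2,r3:Add1,r4:6,r5:15
cycle 6: stall // r0:Add2,r1:13,r2:2,r3:Add1,r4:6,r5:15

STATUS = TAG Add2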